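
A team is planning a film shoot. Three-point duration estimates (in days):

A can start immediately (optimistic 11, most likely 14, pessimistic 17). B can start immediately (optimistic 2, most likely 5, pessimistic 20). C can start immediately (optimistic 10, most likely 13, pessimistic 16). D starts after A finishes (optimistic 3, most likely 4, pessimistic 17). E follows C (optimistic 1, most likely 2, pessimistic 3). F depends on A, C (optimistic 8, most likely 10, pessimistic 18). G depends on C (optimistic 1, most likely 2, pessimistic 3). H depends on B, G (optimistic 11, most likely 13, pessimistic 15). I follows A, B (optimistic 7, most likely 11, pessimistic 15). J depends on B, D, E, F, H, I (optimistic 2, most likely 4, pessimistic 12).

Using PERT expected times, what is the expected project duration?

33 days

te_A = (11 + 4·14 + 17)/6 = 84/6 = 14
te_B = (2 + 4·5 + 20)/6 = 42/6 = 7
te_C = (10 + 4·13 + 16)/6 = 78/6 = 13
te_D = (3 + 4·4 + 17)/6 = 36/6 = 6
te_E = (1 + 4·2 + 3)/6 = 12/6 = 2
te_F = (8 + 4·10 + 18)/6 = 66/6 = 11
te_G = (1 + 4·2 + 3)/6 = 12/6 = 2
te_H = (11 + 4·13 + 15)/6 = 78/6 = 13
te_I = (7 + 4·11 + 15)/6 = 66/6 = 11
te_J = (2 + 4·4 + 12)/6 = 30/6 = 5

Forward pass:
ES_A = 0; EF_A = 14
ES_B = 0; EF_B = 7
ES_C = 0; EF_C = 13
ES_D = 14; EF_D = 14+6 = 20
ES_E = 13; EF_E = 13+2 = 15
ES_F = max(EF_A=14, EF_C=13) = 14; EF_F = 14+11 = 25
ES_G = 13; EF_G = 13+2 = 15
ES_H = max(EF_B=7, EF_G=15) = 15; EF_H = 15+13 = 28
ES_I = max(EF_A=14, EF_B=7) = 14; EF_I = 14+11 = 25
ES_J = max(EF_B=7, EF_D=20, EF_E=15, EF_F=25, EF_H=28, EF_I=25) = 28; EF_J = 28+5 = 33
Expected project duration μ = 33 days. Critical path: C → G → H → J.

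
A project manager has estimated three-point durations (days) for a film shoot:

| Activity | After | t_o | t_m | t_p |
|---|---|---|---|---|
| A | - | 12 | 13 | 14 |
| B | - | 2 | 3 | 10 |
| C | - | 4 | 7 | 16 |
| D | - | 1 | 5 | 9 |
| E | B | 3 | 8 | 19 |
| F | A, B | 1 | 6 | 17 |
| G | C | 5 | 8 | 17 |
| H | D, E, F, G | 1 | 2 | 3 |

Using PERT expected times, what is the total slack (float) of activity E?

7 days

te_A = (12 + 4·13 + 14)/6 = 78/6 = 13
te_B = (2 + 4·3 + 10)/6 = 24/6 = 4
te_C = (4 + 4·7 + 16)/6 = 48/6 = 8
te_D = (1 + 4·5 + 9)/6 = 30/6 = 5
te_E = (3 + 4·8 + 19)/6 = 54/6 = 9
te_F = (1 + 4·6 + 17)/6 = 42/6 = 7
te_G = (5 + 4·8 + 17)/6 = 54/6 = 9
te_H = (1 + 4·2 + 3)/6 = 12/6 = 2

Forward pass:
ES_A = 0; EF_A = 13
ES_B = 0; EF_B = 4
ES_C = 0; EF_C = 8
ES_D = 0; EF_D = 5
ES_E = 4; EF_E = 4+9 = 13
ES_F = max(EF_A=13, EF_B=4) = 13; EF_F = 13+7 = 20
ES_G = 8; EF_G = 8+9 = 17
ES_H = max(EF_D=5, EF_E=13, EF_F=20, EF_G=17) = 20; EF_H = 20+2 = 22
Expected project duration μ = 22 days. Critical path: A → F → H.

Backward pass:
LF_H = 22; LS_H = 22−2 = 20
LF_G = LS_H = 20; LS_G = 20−9 = 11
LF_F = LS_H = 20; LS_F = 20−7 = 13
LF_E = LS_H = 20; LS_E = 20−9 = 11
LF_D = LS_H = 20; LS_D = 20−5 = 15
LF_C = LS_G = 11; LS_C = 11−8 = 3
LF_B = min(LS_E=11, LS_F=13) = 11; LS_B = 11−4 = 7
LF_A = LS_F = 13; LS_A = 13−13 = 0
Slack_E = LS_E − ES_E = 11 − 4 = 7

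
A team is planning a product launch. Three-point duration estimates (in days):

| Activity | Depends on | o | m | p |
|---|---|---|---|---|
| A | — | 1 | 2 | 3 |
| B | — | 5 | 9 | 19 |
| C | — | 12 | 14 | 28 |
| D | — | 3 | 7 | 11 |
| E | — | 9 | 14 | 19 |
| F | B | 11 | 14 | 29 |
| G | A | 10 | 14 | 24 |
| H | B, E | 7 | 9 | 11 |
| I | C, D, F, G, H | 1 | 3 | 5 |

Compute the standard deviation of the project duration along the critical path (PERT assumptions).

3.86 days

te_A = (1 + 4·2 + 3)/6 = 12/6 = 2; σ²_A = ((3−1)/6)² = 0.111
te_B = (5 + 4·9 + 19)/6 = 60/6 = 10; σ²_B = ((19−5)/6)² = 5.444
te_C = (12 + 4·14 + 28)/6 = 96/6 = 16; σ²_C = ((28−12)/6)² = 7.111
te_D = (3 + 4·7 + 11)/6 = 42/6 = 7; σ²_D = ((11−3)/6)² = 1.778
te_E = (9 + 4·14 + 19)/6 = 84/6 = 14; σ²_E = ((19−9)/6)² = 2.778
te_F = (11 + 4·14 + 29)/6 = 96/6 = 16; σ²_F = ((29−11)/6)² = 9.000
te_G = (10 + 4·14 + 24)/6 = 90/6 = 15; σ²_G = ((24−10)/6)² = 5.444
te_H = (7 + 4·9 + 11)/6 = 54/6 = 9; σ²_H = ((11−7)/6)² = 0.444
te_I = (1 + 4·3 + 5)/6 = 18/6 = 3; σ²_I = ((5−1)/6)² = 0.444

Forward pass:
ES_A = 0; EF_A = 2
ES_B = 0; EF_B = 10
ES_C = 0; EF_C = 16
ES_D = 0; EF_D = 7
ES_E = 0; EF_E = 14
ES_F = 10; EF_F = 10+16 = 26
ES_G = 2; EF_G = 2+15 = 17
ES_H = max(EF_B=10, EF_E=14) = 14; EF_H = 14+9 = 23
ES_I = max(EF_C=16, EF_D=7, EF_F=26, EF_G=17, EF_H=23) = 26; EF_I = 26+3 = 29
Expected project duration μ = 29 days. Critical path: B → F → I.

Variance along critical path = 5.444 + 9.000 + 0.444 = 14.889
σ = √14.889 = 3.859 days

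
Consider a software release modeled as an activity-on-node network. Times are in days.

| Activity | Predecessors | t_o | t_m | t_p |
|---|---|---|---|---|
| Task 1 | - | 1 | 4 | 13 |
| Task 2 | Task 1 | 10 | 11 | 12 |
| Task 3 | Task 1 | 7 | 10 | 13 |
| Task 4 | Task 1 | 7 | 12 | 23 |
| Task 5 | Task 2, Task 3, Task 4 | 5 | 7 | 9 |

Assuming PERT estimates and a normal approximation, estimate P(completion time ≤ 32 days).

te_Task 1 = (1 + 4·4 + 13)/6 = 30/6 = 5; σ²_Task 1 = ((13−1)/6)² = 4.000
te_Task 2 = (10 + 4·11 + 12)/6 = 66/6 = 11; σ²_Task 2 = ((12−10)/6)² = 0.111
te_Task 3 = (7 + 4·10 + 13)/6 = 60/6 = 10; σ²_Task 3 = ((13−7)/6)² = 1.000
te_Task 4 = (7 + 4·12 + 23)/6 = 78/6 = 13; σ²_Task 4 = ((23−7)/6)² = 7.111
te_Task 5 = (5 + 4·7 + 9)/6 = 42/6 = 7; σ²_Task 5 = ((9−5)/6)² = 0.444

Forward pass:
ES_Task 1 = 0; EF_Task 1 = 5
ES_Task 2 = 5; EF_Task 2 = 5+11 = 16
ES_Task 3 = 5; EF_Task 3 = 5+10 = 15
ES_Task 4 = 5; EF_Task 4 = 5+13 = 18
ES_Task 5 = max(EF_Task 2=16, EF_Task 3=15, EF_Task 4=18) = 18; EF_Task 5 = 18+7 = 25
Expected project duration μ = 25 days. Critical path: Task 1 → Task 4 → Task 5.

Variance along critical path = 4.000 + 7.111 + 0.444 = 11.556; σ = √11.556 = 3.399 days.
Z = (32 − 25) / 3.399 = 2.059
P(T ≤ 32) = Φ(2.059) ≈ 0.980

0.980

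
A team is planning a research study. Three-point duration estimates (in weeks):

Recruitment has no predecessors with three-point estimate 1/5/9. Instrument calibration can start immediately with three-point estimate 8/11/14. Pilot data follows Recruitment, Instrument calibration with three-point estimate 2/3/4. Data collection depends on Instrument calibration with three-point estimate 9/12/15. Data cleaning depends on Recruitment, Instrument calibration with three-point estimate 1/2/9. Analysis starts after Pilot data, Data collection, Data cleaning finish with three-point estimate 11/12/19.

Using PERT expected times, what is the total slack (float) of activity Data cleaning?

9 weeks

te_Recruitment = (1 + 4·5 + 9)/6 = 30/6 = 5
te_Instrument calibration = (8 + 4·11 + 14)/6 = 66/6 = 11
te_Pilot data = (2 + 4·3 + 4)/6 = 18/6 = 3
te_Data collection = (9 + 4·12 + 15)/6 = 72/6 = 12
te_Data cleaning = (1 + 4·2 + 9)/6 = 18/6 = 3
te_Analysis = (11 + 4·12 + 19)/6 = 78/6 = 13

Forward pass:
ES_Recruitment = 0; EF_Recruitment = 5
ES_Instrument calibration = 0; EF_Instrument calibration = 11
ES_Pilot data = max(EF_Recruitment=5, EF_Instrument calibration=11) = 11; EF_Pilot data = 11+3 = 14
ES_Data collection = 11; EF_Data collection = 11+12 = 23
ES_Data cleaning = max(EF_Recruitment=5, EF_Instrument calibration=11) = 11; EF_Data cleaning = 11+3 = 14
ES_Analysis = max(EF_Pilot data=14, EF_Data collection=23, EF_Data cleaning=14) = 23; EF_Analysis = 23+13 = 36
Expected project duration μ = 36 weeks. Critical path: Instrument calibration → Data collection → Analysis.

Backward pass:
LF_Analysis = 36; LS_Analysis = 36−13 = 23
LF_Data cleaning = LS_Analysis = 23; LS_Data cleaning = 23−3 = 20
LF_Data collection = LS_Analysis = 23; LS_Data collection = 23−12 = 11
LF_Pilot data = LS_Analysis = 23; LS_Pilot data = 23−3 = 20
LF_Instrument calibration = min(LS_Pilot data=20, LS_Data collection=11, LS_Data cleaning=20) = 11; LS_Instrument calibration = 11−11 = 0
LF_Recruitment = min(LS_Pilot data=20, LS_Data cleaning=20) = 20; LS_Recruitment = 20−5 = 15
Slack_Data cleaning = LS_Data cleaning − ES_Data cleaning = 20 − 11 = 9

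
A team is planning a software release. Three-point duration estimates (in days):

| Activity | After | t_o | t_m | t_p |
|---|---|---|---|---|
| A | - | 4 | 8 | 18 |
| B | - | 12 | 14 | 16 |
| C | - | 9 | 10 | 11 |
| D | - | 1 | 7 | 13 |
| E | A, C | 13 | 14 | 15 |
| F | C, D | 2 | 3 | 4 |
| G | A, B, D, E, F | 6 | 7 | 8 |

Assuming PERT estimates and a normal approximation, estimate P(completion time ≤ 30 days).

te_A = (4 + 4·8 + 18)/6 = 54/6 = 9; σ²_A = ((18−4)/6)² = 5.444
te_B = (12 + 4·14 + 16)/6 = 84/6 = 14; σ²_B = ((16−12)/6)² = 0.444
te_C = (9 + 4·10 + 11)/6 = 60/6 = 10; σ²_C = ((11−9)/6)² = 0.111
te_D = (1 + 4·7 + 13)/6 = 42/6 = 7; σ²_D = ((13−1)/6)² = 4.000
te_E = (13 + 4·14 + 15)/6 = 84/6 = 14; σ²_E = ((15−13)/6)² = 0.111
te_F = (2 + 4·3 + 4)/6 = 18/6 = 3; σ²_F = ((4−2)/6)² = 0.111
te_G = (6 + 4·7 + 8)/6 = 42/6 = 7; σ²_G = ((8−6)/6)² = 0.111

Forward pass:
ES_A = 0; EF_A = 9
ES_B = 0; EF_B = 14
ES_C = 0; EF_C = 10
ES_D = 0; EF_D = 7
ES_E = max(EF_A=9, EF_C=10) = 10; EF_E = 10+14 = 24
ES_F = max(EF_C=10, EF_D=7) = 10; EF_F = 10+3 = 13
ES_G = max(EF_A=9, EF_B=14, EF_D=7, EF_E=24, EF_F=13) = 24; EF_G = 24+7 = 31
Expected project duration μ = 31 days. Critical path: C → E → G.

Variance along critical path = 0.111 + 0.111 + 0.111 = 0.333; σ = √0.333 = 0.577 days.
Z = (30 − 31) / 0.577 = -1.732
P(T ≤ 30) = Φ(-1.732) ≈ 0.042

0.042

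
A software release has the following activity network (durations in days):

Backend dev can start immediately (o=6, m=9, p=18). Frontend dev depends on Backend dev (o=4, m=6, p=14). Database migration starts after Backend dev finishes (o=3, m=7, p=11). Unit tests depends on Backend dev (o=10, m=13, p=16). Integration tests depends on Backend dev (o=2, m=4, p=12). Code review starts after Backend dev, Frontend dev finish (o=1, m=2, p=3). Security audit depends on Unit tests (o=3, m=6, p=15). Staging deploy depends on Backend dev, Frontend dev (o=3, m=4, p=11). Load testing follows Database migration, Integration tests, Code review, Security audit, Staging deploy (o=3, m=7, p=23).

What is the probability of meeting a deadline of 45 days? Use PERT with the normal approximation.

te_Backend dev = (6 + 4·9 + 18)/6 = 60/6 = 10; σ²_Backend dev = ((18−6)/6)² = 4.000
te_Frontend dev = (4 + 4·6 + 14)/6 = 42/6 = 7; σ²_Frontend dev = ((14−4)/6)² = 2.778
te_Database migration = (3 + 4·7 + 11)/6 = 42/6 = 7; σ²_Database migration = ((11−3)/6)² = 1.778
te_Unit tests = (10 + 4·13 + 16)/6 = 78/6 = 13; σ²_Unit tests = ((16−10)/6)² = 1.000
te_Integration tests = (2 + 4·4 + 12)/6 = 30/6 = 5; σ²_Integration tests = ((12−2)/6)² = 2.778
te_Code review = (1 + 4·2 + 3)/6 = 12/6 = 2; σ²_Code review = ((3−1)/6)² = 0.111
te_Security audit = (3 + 4·6 + 15)/6 = 42/6 = 7; σ²_Security audit = ((15−3)/6)² = 4.000
te_Staging deploy = (3 + 4·4 + 11)/6 = 30/6 = 5; σ²_Staging deploy = ((11−3)/6)² = 1.778
te_Load testing = (3 + 4·7 + 23)/6 = 54/6 = 9; σ²_Load testing = ((23−3)/6)² = 11.111

Forward pass:
ES_Backend dev = 0; EF_Backend dev = 10
ES_Frontend dev = 10; EF_Frontend dev = 10+7 = 17
ES_Database migration = 10; EF_Database migration = 10+7 = 17
ES_Unit tests = 10; EF_Unit tests = 10+13 = 23
ES_Integration tests = 10; EF_Integration tests = 10+5 = 15
ES_Code review = max(EF_Backend dev=10, EF_Frontend dev=17) = 17; EF_Code review = 17+2 = 19
ES_Security audit = 23; EF_Security audit = 23+7 = 30
ES_Staging deploy = max(EF_Backend dev=10, EF_Frontend dev=17) = 17; EF_Staging deploy = 17+5 = 22
ES_Load testing = max(EF_Database migration=17, EF_Integration tests=15, EF_Code review=19, EF_Security audit=30, EF_Staging deploy=22) = 30; EF_Load testing = 30+9 = 39
Expected project duration μ = 39 days. Critical path: Backend dev → Unit tests → Security audit → Load testing.

Variance along critical path = 4.000 + 1.000 + 4.000 + 11.111 = 20.111; σ = √20.111 = 4.485 days.
Z = (45 − 39) / 4.485 = 1.338
P(T ≤ 45) = Φ(1.338) ≈ 0.910

0.910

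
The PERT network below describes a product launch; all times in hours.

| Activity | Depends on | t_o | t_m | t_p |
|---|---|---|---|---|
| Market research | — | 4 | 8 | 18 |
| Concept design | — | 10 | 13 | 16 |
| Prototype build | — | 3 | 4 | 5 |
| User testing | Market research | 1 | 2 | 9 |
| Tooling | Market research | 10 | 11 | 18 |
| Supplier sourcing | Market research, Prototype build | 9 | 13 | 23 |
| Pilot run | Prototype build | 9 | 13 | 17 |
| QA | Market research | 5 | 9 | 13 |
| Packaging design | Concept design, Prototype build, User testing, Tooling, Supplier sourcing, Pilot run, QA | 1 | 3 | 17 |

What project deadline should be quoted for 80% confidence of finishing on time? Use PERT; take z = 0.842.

te_Market research = (4 + 4·8 + 18)/6 = 54/6 = 9; σ²_Market research = ((18−4)/6)² = 5.444
te_Concept design = (10 + 4·13 + 16)/6 = 78/6 = 13; σ²_Concept design = ((16−10)/6)² = 1.000
te_Prototype build = (3 + 4·4 + 5)/6 = 24/6 = 4; σ²_Prototype build = ((5−3)/6)² = 0.111
te_User testing = (1 + 4·2 + 9)/6 = 18/6 = 3; σ²_User testing = ((9−1)/6)² = 1.778
te_Tooling = (10 + 4·11 + 18)/6 = 72/6 = 12; σ²_Tooling = ((18−10)/6)² = 1.778
te_Supplier sourcing = (9 + 4·13 + 23)/6 = 84/6 = 14; σ²_Supplier sourcing = ((23−9)/6)² = 5.444
te_Pilot run = (9 + 4·13 + 17)/6 = 78/6 = 13; σ²_Pilot run = ((17−9)/6)² = 1.778
te_QA = (5 + 4·9 + 13)/6 = 54/6 = 9; σ²_QA = ((13−5)/6)² = 1.778
te_Packaging design = (1 + 4·3 + 17)/6 = 30/6 = 5; σ²_Packaging design = ((17−1)/6)² = 7.111

Forward pass:
ES_Market research = 0; EF_Market research = 9
ES_Concept design = 0; EF_Concept design = 13
ES_Prototype build = 0; EF_Prototype build = 4
ES_User testing = 9; EF_User testing = 9+3 = 12
ES_Tooling = 9; EF_Tooling = 9+12 = 21
ES_Supplier sourcing = max(EF_Market research=9, EF_Prototype build=4) = 9; EF_Supplier sourcing = 9+14 = 23
ES_Pilot run = 4; EF_Pilot run = 4+13 = 17
ES_QA = 9; EF_QA = 9+9 = 18
ES_Packaging design = max(EF_Concept design=13, EF_Prototype build=4, EF_User testing=12, EF_Tooling=21, EF_Supplier sourcing=23, EF_Pilot run=17, EF_QA=18) = 23; EF_Packaging design = 23+5 = 28
Expected project duration μ = 28 hours. Critical path: Market research → Supplier sourcing → Packaging design.

Variance along critical path = 5.444 + 5.444 + 7.111 = 18.000; σ = 4.243 hours.
D = μ + z·σ = 28 + 0.842·4.243 = 31.6 hours

31.6 hours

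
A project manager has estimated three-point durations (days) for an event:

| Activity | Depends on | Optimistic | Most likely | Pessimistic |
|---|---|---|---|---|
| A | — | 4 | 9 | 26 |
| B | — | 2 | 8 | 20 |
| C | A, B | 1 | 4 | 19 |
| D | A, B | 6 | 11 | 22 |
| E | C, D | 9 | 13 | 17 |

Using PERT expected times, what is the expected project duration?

36 days

te_A = (4 + 4·9 + 26)/6 = 66/6 = 11
te_B = (2 + 4·8 + 20)/6 = 54/6 = 9
te_C = (1 + 4·4 + 19)/6 = 36/6 = 6
te_D = (6 + 4·11 + 22)/6 = 72/6 = 12
te_E = (9 + 4·13 + 17)/6 = 78/6 = 13

Forward pass:
ES_A = 0; EF_A = 11
ES_B = 0; EF_B = 9
ES_C = max(EF_A=11, EF_B=9) = 11; EF_C = 11+6 = 17
ES_D = max(EF_A=11, EF_B=9) = 11; EF_D = 11+12 = 23
ES_E = max(EF_C=17, EF_D=23) = 23; EF_E = 23+13 = 36
Expected project duration μ = 36 days. Critical path: A → D → E.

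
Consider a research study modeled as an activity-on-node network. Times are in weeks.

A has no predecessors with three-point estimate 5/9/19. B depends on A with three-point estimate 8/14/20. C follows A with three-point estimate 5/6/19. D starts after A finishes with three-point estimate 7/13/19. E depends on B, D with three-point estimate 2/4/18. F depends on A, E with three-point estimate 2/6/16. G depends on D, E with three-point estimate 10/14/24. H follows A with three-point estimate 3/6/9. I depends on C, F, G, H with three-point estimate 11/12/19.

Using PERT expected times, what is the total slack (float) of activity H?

te_A = (5 + 4·9 + 19)/6 = 60/6 = 10
te_B = (8 + 4·14 + 20)/6 = 84/6 = 14
te_C = (5 + 4·6 + 19)/6 = 48/6 = 8
te_D = (7 + 4·13 + 19)/6 = 78/6 = 13
te_E = (2 + 4·4 + 18)/6 = 36/6 = 6
te_F = (2 + 4·6 + 16)/6 = 42/6 = 7
te_G = (10 + 4·14 + 24)/6 = 90/6 = 15
te_H = (3 + 4·6 + 9)/6 = 36/6 = 6
te_I = (11 + 4·12 + 19)/6 = 78/6 = 13

Forward pass:
ES_A = 0; EF_A = 10
ES_B = 10; EF_B = 10+14 = 24
ES_C = 10; EF_C = 10+8 = 18
ES_D = 10; EF_D = 10+13 = 23
ES_E = max(EF_B=24, EF_D=23) = 24; EF_E = 24+6 = 30
ES_F = max(EF_A=10, EF_E=30) = 30; EF_F = 30+7 = 37
ES_G = max(EF_D=23, EF_E=30) = 30; EF_G = 30+15 = 45
ES_H = 10; EF_H = 10+6 = 16
ES_I = max(EF_C=18, EF_F=37, EF_G=45, EF_H=16) = 45; EF_I = 45+13 = 58
Expected project duration μ = 58 weeks. Critical path: A → B → E → G → I.

Backward pass:
LF_I = 58; LS_I = 58−13 = 45
LF_H = LS_I = 45; LS_H = 45−6 = 39
LF_G = LS_I = 45; LS_G = 45−15 = 30
LF_F = LS_I = 45; LS_F = 45−7 = 38
LF_E = min(LS_F=38, LS_G=30) = 30; LS_E = 30−6 = 24
LF_D = min(LS_E=24, LS_G=30) = 24; LS_D = 24−13 = 11
LF_C = LS_I = 45; LS_C = 45−8 = 37
LF_B = LS_E = 24; LS_B = 24−14 = 10
LF_A = min(LS_B=10, LS_C=37, LS_D=11, LS_F=38, LS_H=39) = 10; LS_A = 10−10 = 0
Slack_H = LS_H − ES_H = 39 − 10 = 29

29 weeks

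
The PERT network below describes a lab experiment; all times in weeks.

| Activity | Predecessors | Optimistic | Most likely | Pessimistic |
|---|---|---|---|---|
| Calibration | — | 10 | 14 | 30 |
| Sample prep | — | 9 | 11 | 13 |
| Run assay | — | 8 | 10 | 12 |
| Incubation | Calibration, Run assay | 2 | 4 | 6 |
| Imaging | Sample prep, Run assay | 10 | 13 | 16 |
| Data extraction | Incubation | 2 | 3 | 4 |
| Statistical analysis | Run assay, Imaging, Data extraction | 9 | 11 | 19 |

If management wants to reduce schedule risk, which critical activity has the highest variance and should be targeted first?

te_Calibration = (10 + 4·14 + 30)/6 = 96/6 = 16; σ²_Calibration = ((30−10)/6)² = 11.111
te_Sample prep = (9 + 4·11 + 13)/6 = 66/6 = 11; σ²_Sample prep = ((13−9)/6)² = 0.444
te_Run assay = (8 + 4·10 + 12)/6 = 60/6 = 10; σ²_Run assay = ((12−8)/6)² = 0.444
te_Incubation = (2 + 4·4 + 6)/6 = 24/6 = 4; σ²_Incubation = ((6−2)/6)² = 0.444
te_Imaging = (10 + 4·13 + 16)/6 = 78/6 = 13; σ²_Imaging = ((16−10)/6)² = 1.000
te_Data extraction = (2 + 4·3 + 4)/6 = 18/6 = 3; σ²_Data extraction = ((4−2)/6)² = 0.111
te_Statistical analysis = (9 + 4·11 + 19)/6 = 72/6 = 12; σ²_Statistical analysis = ((19−9)/6)² = 2.778

Forward pass:
ES_Calibration = 0; EF_Calibration = 16
ES_Sample prep = 0; EF_Sample prep = 11
ES_Run assay = 0; EF_Run assay = 10
ES_Incubation = max(EF_Calibration=16, EF_Run assay=10) = 16; EF_Incubation = 16+4 = 20
ES_Imaging = max(EF_Sample prep=11, EF_Run assay=10) = 11; EF_Imaging = 11+13 = 24
ES_Data extraction = 20; EF_Data extraction = 20+3 = 23
ES_Statistical analysis = max(EF_Run assay=10, EF_Imaging=24, EF_Data extraction=23) = 24; EF_Statistical analysis = 24+12 = 36
Expected project duration μ = 36 weeks. Critical path: Sample prep → Imaging → Statistical analysis.

Variances on critical path: σ²_Sample prep=0.444, σ²_Imaging=1.000, σ²_Statistical analysis=2.778.
Largest is σ²_Statistical analysis = 2.778.

Statistical analysis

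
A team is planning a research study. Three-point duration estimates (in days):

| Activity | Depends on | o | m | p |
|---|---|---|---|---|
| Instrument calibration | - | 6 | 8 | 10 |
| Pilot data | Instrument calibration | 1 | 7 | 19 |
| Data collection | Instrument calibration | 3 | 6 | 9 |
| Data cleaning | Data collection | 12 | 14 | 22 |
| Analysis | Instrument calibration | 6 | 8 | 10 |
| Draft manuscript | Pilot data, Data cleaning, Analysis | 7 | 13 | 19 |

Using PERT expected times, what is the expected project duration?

42 days

te_Instrument calibration = (6 + 4·8 + 10)/6 = 48/6 = 8
te_Pilot data = (1 + 4·7 + 19)/6 = 48/6 = 8
te_Data collection = (3 + 4·6 + 9)/6 = 36/6 = 6
te_Data cleaning = (12 + 4·14 + 22)/6 = 90/6 = 15
te_Analysis = (6 + 4·8 + 10)/6 = 48/6 = 8
te_Draft manuscript = (7 + 4·13 + 19)/6 = 78/6 = 13

Forward pass:
ES_Instrument calibration = 0; EF_Instrument calibration = 8
ES_Pilot data = 8; EF_Pilot data = 8+8 = 16
ES_Data collection = 8; EF_Data collection = 8+6 = 14
ES_Data cleaning = 14; EF_Data cleaning = 14+15 = 29
ES_Analysis = 8; EF_Analysis = 8+8 = 16
ES_Draft manuscript = max(EF_Pilot data=16, EF_Data cleaning=29, EF_Analysis=16) = 29; EF_Draft manuscript = 29+13 = 42
Expected project duration μ = 42 days. Critical path: Instrument calibration → Data collection → Data cleaning → Draft manuscript.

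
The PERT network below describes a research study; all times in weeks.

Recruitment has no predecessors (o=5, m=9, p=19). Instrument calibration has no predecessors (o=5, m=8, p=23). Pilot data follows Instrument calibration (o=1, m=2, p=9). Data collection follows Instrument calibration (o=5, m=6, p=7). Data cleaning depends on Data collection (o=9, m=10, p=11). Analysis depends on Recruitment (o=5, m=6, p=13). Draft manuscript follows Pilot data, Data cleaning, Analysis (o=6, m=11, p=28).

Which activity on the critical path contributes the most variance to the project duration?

Draft manuscript

te_Recruitment = (5 + 4·9 + 19)/6 = 60/6 = 10; σ²_Recruitment = ((19−5)/6)² = 5.444
te_Instrument calibration = (5 + 4·8 + 23)/6 = 60/6 = 10; σ²_Instrument calibration = ((23−5)/6)² = 9.000
te_Pilot data = (1 + 4·2 + 9)/6 = 18/6 = 3; σ²_Pilot data = ((9−1)/6)² = 1.778
te_Data collection = (5 + 4·6 + 7)/6 = 36/6 = 6; σ²_Data collection = ((7−5)/6)² = 0.111
te_Data cleaning = (9 + 4·10 + 11)/6 = 60/6 = 10; σ²_Data cleaning = ((11−9)/6)² = 0.111
te_Analysis = (5 + 4·6 + 13)/6 = 42/6 = 7; σ²_Analysis = ((13−5)/6)² = 1.778
te_Draft manuscript = (6 + 4·11 + 28)/6 = 78/6 = 13; σ²_Draft manuscript = ((28−6)/6)² = 13.444

Forward pass:
ES_Recruitment = 0; EF_Recruitment = 10
ES_Instrument calibration = 0; EF_Instrument calibration = 10
ES_Pilot data = 10; EF_Pilot data = 10+3 = 13
ES_Data collection = 10; EF_Data collection = 10+6 = 16
ES_Data cleaning = 16; EF_Data cleaning = 16+10 = 26
ES_Analysis = 10; EF_Analysis = 10+7 = 17
ES_Draft manuscript = max(EF_Pilot data=13, EF_Data cleaning=26, EF_Analysis=17) = 26; EF_Draft manuscript = 26+13 = 39
Expected project duration μ = 39 weeks. Critical path: Instrument calibration → Data collection → Data cleaning → Draft manuscript.

Variances on critical path: σ²_Instrument calibration=9.000, σ²_Data collection=0.111, σ²_Data cleaning=0.111, σ²_Draft manuscript=13.444.
Largest is σ²_Draft manuscript = 13.444.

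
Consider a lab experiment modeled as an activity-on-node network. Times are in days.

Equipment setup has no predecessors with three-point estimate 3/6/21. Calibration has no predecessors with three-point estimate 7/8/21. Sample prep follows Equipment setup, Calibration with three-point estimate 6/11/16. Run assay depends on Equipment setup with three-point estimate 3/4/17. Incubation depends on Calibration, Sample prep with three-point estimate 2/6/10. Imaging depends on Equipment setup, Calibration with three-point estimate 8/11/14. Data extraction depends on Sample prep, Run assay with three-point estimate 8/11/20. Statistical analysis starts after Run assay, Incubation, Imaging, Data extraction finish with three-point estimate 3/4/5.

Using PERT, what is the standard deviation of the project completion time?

3.51 days

te_Equipment setup = (3 + 4·6 + 21)/6 = 48/6 = 8; σ²_Equipment setup = ((21−3)/6)² = 9.000
te_Calibration = (7 + 4·8 + 21)/6 = 60/6 = 10; σ²_Calibration = ((21−7)/6)² = 5.444
te_Sample prep = (6 + 4·11 + 16)/6 = 66/6 = 11; σ²_Sample prep = ((16−6)/6)² = 2.778
te_Run assay = (3 + 4·4 + 17)/6 = 36/6 = 6; σ²_Run assay = ((17−3)/6)² = 5.444
te_Incubation = (2 + 4·6 + 10)/6 = 36/6 = 6; σ²_Incubation = ((10−2)/6)² = 1.778
te_Imaging = (8 + 4·11 + 14)/6 = 66/6 = 11; σ²_Imaging = ((14−8)/6)² = 1.000
te_Data extraction = (8 + 4·11 + 20)/6 = 72/6 = 12; σ²_Data extraction = ((20−8)/6)² = 4.000
te_Statistical analysis = (3 + 4·4 + 5)/6 = 24/6 = 4; σ²_Statistical analysis = ((5−3)/6)² = 0.111

Forward pass:
ES_Equipment setup = 0; EF_Equipment setup = 8
ES_Calibration = 0; EF_Calibration = 10
ES_Sample prep = max(EF_Equipment setup=8, EF_Calibration=10) = 10; EF_Sample prep = 10+11 = 21
ES_Run assay = 8; EF_Run assay = 8+6 = 14
ES_Incubation = max(EF_Calibration=10, EF_Sample prep=21) = 21; EF_Incubation = 21+6 = 27
ES_Imaging = max(EF_Equipment setup=8, EF_Calibration=10) = 10; EF_Imaging = 10+11 = 21
ES_Data extraction = max(EF_Sample prep=21, EF_Run assay=14) = 21; EF_Data extraction = 21+12 = 33
ES_Statistical analysis = max(EF_Run assay=14, EF_Incubation=27, EF_Imaging=21, EF_Data extraction=33) = 33; EF_Statistical analysis = 33+4 = 37
Expected project duration μ = 37 days. Critical path: Calibration → Sample prep → Data extraction → Statistical analysis.

Variance along critical path = 5.444 + 2.778 + 4.000 + 0.111 = 12.333
σ = √12.333 = 3.512 days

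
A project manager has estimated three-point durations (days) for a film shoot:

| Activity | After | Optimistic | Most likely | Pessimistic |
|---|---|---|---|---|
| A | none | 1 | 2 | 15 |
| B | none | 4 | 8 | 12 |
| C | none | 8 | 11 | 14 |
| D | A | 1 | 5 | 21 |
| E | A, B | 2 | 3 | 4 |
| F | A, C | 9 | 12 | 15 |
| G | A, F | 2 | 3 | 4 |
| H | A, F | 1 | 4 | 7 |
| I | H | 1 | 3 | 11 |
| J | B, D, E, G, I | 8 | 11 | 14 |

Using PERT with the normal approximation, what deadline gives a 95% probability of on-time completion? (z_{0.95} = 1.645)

te_A = (1 + 4·2 + 15)/6 = 24/6 = 4; σ²_A = ((15−1)/6)² = 5.444
te_B = (4 + 4·8 + 12)/6 = 48/6 = 8; σ²_B = ((12−4)/6)² = 1.778
te_C = (8 + 4·11 + 14)/6 = 66/6 = 11; σ²_C = ((14−8)/6)² = 1.000
te_D = (1 + 4·5 + 21)/6 = 42/6 = 7; σ²_D = ((21−1)/6)² = 11.111
te_E = (2 + 4·3 + 4)/6 = 18/6 = 3; σ²_E = ((4−2)/6)² = 0.111
te_F = (9 + 4·12 + 15)/6 = 72/6 = 12; σ²_F = ((15−9)/6)² = 1.000
te_G = (2 + 4·3 + 4)/6 = 18/6 = 3; σ²_G = ((4−2)/6)² = 0.111
te_H = (1 + 4·4 + 7)/6 = 24/6 = 4; σ²_H = ((7−1)/6)² = 1.000
te_I = (1 + 4·3 + 11)/6 = 24/6 = 4; σ²_I = ((11−1)/6)² = 2.778
te_J = (8 + 4·11 + 14)/6 = 66/6 = 11; σ²_J = ((14−8)/6)² = 1.000

Forward pass:
ES_A = 0; EF_A = 4
ES_B = 0; EF_B = 8
ES_C = 0; EF_C = 11
ES_D = 4; EF_D = 4+7 = 11
ES_E = max(EF_A=4, EF_B=8) = 8; EF_E = 8+3 = 11
ES_F = max(EF_A=4, EF_C=11) = 11; EF_F = 11+12 = 23
ES_G = max(EF_A=4, EF_F=23) = 23; EF_G = 23+3 = 26
ES_H = max(EF_A=4, EF_F=23) = 23; EF_H = 23+4 = 27
ES_I = 27; EF_I = 27+4 = 31
ES_J = max(EF_B=8, EF_D=11, EF_E=11, EF_G=26, EF_I=31) = 31; EF_J = 31+11 = 42
Expected project duration μ = 42 days. Critical path: C → F → H → I → J.

Variance along critical path = 1.000 + 1.000 + 1.000 + 2.778 + 1.000 = 6.778; σ = 2.603 days.
D = μ + z·σ = 42 + 1.645·2.603 = 46.3 days

46.3 days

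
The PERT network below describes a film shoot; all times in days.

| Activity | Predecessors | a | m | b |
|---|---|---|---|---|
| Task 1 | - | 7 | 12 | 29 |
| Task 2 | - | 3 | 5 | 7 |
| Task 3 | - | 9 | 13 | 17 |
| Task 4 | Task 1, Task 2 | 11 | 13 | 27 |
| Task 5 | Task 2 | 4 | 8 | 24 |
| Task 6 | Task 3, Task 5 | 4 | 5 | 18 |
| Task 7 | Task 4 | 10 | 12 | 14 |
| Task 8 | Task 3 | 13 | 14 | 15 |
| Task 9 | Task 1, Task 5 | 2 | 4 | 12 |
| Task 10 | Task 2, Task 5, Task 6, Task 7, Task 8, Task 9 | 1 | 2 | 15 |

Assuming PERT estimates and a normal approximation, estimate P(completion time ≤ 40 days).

te_Task 1 = (7 + 4·12 + 29)/6 = 84/6 = 14; σ²_Task 1 = ((29−7)/6)² = 13.444
te_Task 2 = (3 + 4·5 + 7)/6 = 30/6 = 5; σ²_Task 2 = ((7−3)/6)² = 0.444
te_Task 3 = (9 + 4·13 + 17)/6 = 78/6 = 13; σ²_Task 3 = ((17−9)/6)² = 1.778
te_Task 4 = (11 + 4·13 + 27)/6 = 90/6 = 15; σ²_Task 4 = ((27−11)/6)² = 7.111
te_Task 5 = (4 + 4·8 + 24)/6 = 60/6 = 10; σ²_Task 5 = ((24−4)/6)² = 11.111
te_Task 6 = (4 + 4·5 + 18)/6 = 42/6 = 7; σ²_Task 6 = ((18−4)/6)² = 5.444
te_Task 7 = (10 + 4·12 + 14)/6 = 72/6 = 12; σ²_Task 7 = ((14−10)/6)² = 0.444
te_Task 8 = (13 + 4·14 + 15)/6 = 84/6 = 14; σ²_Task 8 = ((15−13)/6)² = 0.111
te_Task 9 = (2 + 4·4 + 12)/6 = 30/6 = 5; σ²_Task 9 = ((12−2)/6)² = 2.778
te_Task 10 = (1 + 4·2 + 15)/6 = 24/6 = 4; σ²_Task 10 = ((15−1)/6)² = 5.444

Forward pass:
ES_Task 1 = 0; EF_Task 1 = 14
ES_Task 2 = 0; EF_Task 2 = 5
ES_Task 3 = 0; EF_Task 3 = 13
ES_Task 4 = max(EF_Task 1=14, EF_Task 2=5) = 14; EF_Task 4 = 14+15 = 29
ES_Task 5 = 5; EF_Task 5 = 5+10 = 15
ES_Task 6 = max(EF_Task 3=13, EF_Task 5=15) = 15; EF_Task 6 = 15+7 = 22
ES_Task 7 = 29; EF_Task 7 = 29+12 = 41
ES_Task 8 = 13; EF_Task 8 = 13+14 = 27
ES_Task 9 = max(EF_Task 1=14, EF_Task 5=15) = 15; EF_Task 9 = 15+5 = 20
ES_Task 10 = max(EF_Task 2=5, EF_Task 5=15, EF_Task 6=22, EF_Task 7=41, EF_Task 8=27, EF_Task 9=20) = 41; EF_Task 10 = 41+4 = 45
Expected project duration μ = 45 days. Critical path: Task 1 → Task 4 → Task 7 → Task 10.

Variance along critical path = 13.444 + 7.111 + 0.444 + 5.444 = 26.444; σ = √26.444 = 5.142 days.
Z = (40 − 45) / 5.142 = -0.972
P(T ≤ 40) = Φ(-0.972) ≈ 0.165

0.165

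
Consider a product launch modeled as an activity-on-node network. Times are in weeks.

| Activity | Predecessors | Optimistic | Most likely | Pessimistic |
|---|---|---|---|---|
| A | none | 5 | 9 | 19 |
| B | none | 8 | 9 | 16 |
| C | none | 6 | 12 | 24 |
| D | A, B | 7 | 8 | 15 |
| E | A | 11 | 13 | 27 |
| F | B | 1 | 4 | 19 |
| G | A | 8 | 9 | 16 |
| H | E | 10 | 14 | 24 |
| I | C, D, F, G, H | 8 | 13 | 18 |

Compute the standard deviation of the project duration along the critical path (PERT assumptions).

4.56 weeks

te_A = (5 + 4·9 + 19)/6 = 60/6 = 10; σ²_A = ((19−5)/6)² = 5.444
te_B = (8 + 4·9 + 16)/6 = 60/6 = 10; σ²_B = ((16−8)/6)² = 1.778
te_C = (6 + 4·12 + 24)/6 = 78/6 = 13; σ²_C = ((24−6)/6)² = 9.000
te_D = (7 + 4·8 + 15)/6 = 54/6 = 9; σ²_D = ((15−7)/6)² = 1.778
te_E = (11 + 4·13 + 27)/6 = 90/6 = 15; σ²_E = ((27−11)/6)² = 7.111
te_F = (1 + 4·4 + 19)/6 = 36/6 = 6; σ²_F = ((19−1)/6)² = 9.000
te_G = (8 + 4·9 + 16)/6 = 60/6 = 10; σ²_G = ((16−8)/6)² = 1.778
te_H = (10 + 4·14 + 24)/6 = 90/6 = 15; σ²_H = ((24−10)/6)² = 5.444
te_I = (8 + 4·13 + 18)/6 = 78/6 = 13; σ²_I = ((18−8)/6)² = 2.778

Forward pass:
ES_A = 0; EF_A = 10
ES_B = 0; EF_B = 10
ES_C = 0; EF_C = 13
ES_D = max(EF_A=10, EF_B=10) = 10; EF_D = 10+9 = 19
ES_E = 10; EF_E = 10+15 = 25
ES_F = 10; EF_F = 10+6 = 16
ES_G = 10; EF_G = 10+10 = 20
ES_H = 25; EF_H = 25+15 = 40
ES_I = max(EF_C=13, EF_D=19, EF_F=16, EF_G=20, EF_H=40) = 40; EF_I = 40+13 = 53
Expected project duration μ = 53 weeks. Critical path: A → E → H → I.

Variance along critical path = 5.444 + 7.111 + 5.444 + 2.778 = 20.778
σ = √20.778 = 4.558 weeks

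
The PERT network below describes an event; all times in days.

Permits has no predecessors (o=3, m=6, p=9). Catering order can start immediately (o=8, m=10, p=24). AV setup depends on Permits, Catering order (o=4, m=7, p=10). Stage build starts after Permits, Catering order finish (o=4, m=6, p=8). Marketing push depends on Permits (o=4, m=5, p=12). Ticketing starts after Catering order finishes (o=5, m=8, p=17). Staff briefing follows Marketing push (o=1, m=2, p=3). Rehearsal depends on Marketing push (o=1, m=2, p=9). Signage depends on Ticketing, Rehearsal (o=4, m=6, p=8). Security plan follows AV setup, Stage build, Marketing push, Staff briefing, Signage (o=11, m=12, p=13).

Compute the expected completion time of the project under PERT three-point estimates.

39 days

te_Permits = (3 + 4·6 + 9)/6 = 36/6 = 6
te_Catering order = (8 + 4·10 + 24)/6 = 72/6 = 12
te_AV setup = (4 + 4·7 + 10)/6 = 42/6 = 7
te_Stage build = (4 + 4·6 + 8)/6 = 36/6 = 6
te_Marketing push = (4 + 4·5 + 12)/6 = 36/6 = 6
te_Ticketing = (5 + 4·8 + 17)/6 = 54/6 = 9
te_Staff briefing = (1 + 4·2 + 3)/6 = 12/6 = 2
te_Rehearsal = (1 + 4·2 + 9)/6 = 18/6 = 3
te_Signage = (4 + 4·6 + 8)/6 = 36/6 = 6
te_Security plan = (11 + 4·12 + 13)/6 = 72/6 = 12

Forward pass:
ES_Permits = 0; EF_Permits = 6
ES_Catering order = 0; EF_Catering order = 12
ES_AV setup = max(EF_Permits=6, EF_Catering order=12) = 12; EF_AV setup = 12+7 = 19
ES_Stage build = max(EF_Permits=6, EF_Catering order=12) = 12; EF_Stage build = 12+6 = 18
ES_Marketing push = 6; EF_Marketing push = 6+6 = 12
ES_Ticketing = 12; EF_Ticketing = 12+9 = 21
ES_Staff briefing = 12; EF_Staff briefing = 12+2 = 14
ES_Rehearsal = 12; EF_Rehearsal = 12+3 = 15
ES_Signage = max(EF_Ticketing=21, EF_Rehearsal=15) = 21; EF_Signage = 21+6 = 27
ES_Security plan = max(EF_AV setup=19, EF_Stage build=18, EF_Marketing push=12, EF_Staff briefing=14, EF_Signage=27) = 27; EF_Security plan = 27+12 = 39
Expected project duration μ = 39 days. Critical path: Catering order → Ticketing → Signage → Security plan.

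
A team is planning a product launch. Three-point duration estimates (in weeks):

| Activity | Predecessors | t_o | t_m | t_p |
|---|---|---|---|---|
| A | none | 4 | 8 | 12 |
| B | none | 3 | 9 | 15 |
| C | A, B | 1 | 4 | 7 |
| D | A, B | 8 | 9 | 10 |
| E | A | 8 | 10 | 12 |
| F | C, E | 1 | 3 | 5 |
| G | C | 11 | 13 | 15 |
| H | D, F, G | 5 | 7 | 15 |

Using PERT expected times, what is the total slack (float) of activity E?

5 weeks

te_A = (4 + 4·8 + 12)/6 = 48/6 = 8
te_B = (3 + 4·9 + 15)/6 = 54/6 = 9
te_C = (1 + 4·4 + 7)/6 = 24/6 = 4
te_D = (8 + 4·9 + 10)/6 = 54/6 = 9
te_E = (8 + 4·10 + 12)/6 = 60/6 = 10
te_F = (1 + 4·3 + 5)/6 = 18/6 = 3
te_G = (11 + 4·13 + 15)/6 = 78/6 = 13
te_H = (5 + 4·7 + 15)/6 = 48/6 = 8

Forward pass:
ES_A = 0; EF_A = 8
ES_B = 0; EF_B = 9
ES_C = max(EF_A=8, EF_B=9) = 9; EF_C = 9+4 = 13
ES_D = max(EF_A=8, EF_B=9) = 9; EF_D = 9+9 = 18
ES_E = 8; EF_E = 8+10 = 18
ES_F = max(EF_C=13, EF_E=18) = 18; EF_F = 18+3 = 21
ES_G = 13; EF_G = 13+13 = 26
ES_H = max(EF_D=18, EF_F=21, EF_G=26) = 26; EF_H = 26+8 = 34
Expected project duration μ = 34 weeks. Critical path: B → C → G → H.

Backward pass:
LF_H = 34; LS_H = 34−8 = 26
LF_G = LS_H = 26; LS_G = 26−13 = 13
LF_F = LS_H = 26; LS_F = 26−3 = 23
LF_E = LS_F = 23; LS_E = 23−10 = 13
LF_D = LS_H = 26; LS_D = 26−9 = 17
LF_C = min(LS_F=23, LS_G=13) = 13; LS_C = 13−4 = 9
LF_B = min(LS_C=9, LS_D=17) = 9; LS_B = 9−9 = 0
LF_A = min(LS_C=9, LS_D=17, LS_E=13) = 9; LS_A = 9−8 = 1
Slack_E = LS_E − ES_E = 13 − 8 = 5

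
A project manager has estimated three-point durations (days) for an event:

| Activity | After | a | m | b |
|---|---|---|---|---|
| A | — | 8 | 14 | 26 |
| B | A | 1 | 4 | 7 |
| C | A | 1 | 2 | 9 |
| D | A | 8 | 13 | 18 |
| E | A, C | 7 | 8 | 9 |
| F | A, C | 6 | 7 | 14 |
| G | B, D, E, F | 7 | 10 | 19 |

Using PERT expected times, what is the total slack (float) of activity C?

2 days

te_A = (8 + 4·14 + 26)/6 = 90/6 = 15
te_B = (1 + 4·4 + 7)/6 = 24/6 = 4
te_C = (1 + 4·2 + 9)/6 = 18/6 = 3
te_D = (8 + 4·13 + 18)/6 = 78/6 = 13
te_E = (7 + 4·8 + 9)/6 = 48/6 = 8
te_F = (6 + 4·7 + 14)/6 = 48/6 = 8
te_G = (7 + 4·10 + 19)/6 = 66/6 = 11

Forward pass:
ES_A = 0; EF_A = 15
ES_B = 15; EF_B = 15+4 = 19
ES_C = 15; EF_C = 15+3 = 18
ES_D = 15; EF_D = 15+13 = 28
ES_E = max(EF_A=15, EF_C=18) = 18; EF_E = 18+8 = 26
ES_F = max(EF_A=15, EF_C=18) = 18; EF_F = 18+8 = 26
ES_G = max(EF_B=19, EF_D=28, EF_E=26, EF_F=26) = 28; EF_G = 28+11 = 39
Expected project duration μ = 39 days. Critical path: A → D → G.

Backward pass:
LF_G = 39; LS_G = 39−11 = 28
LF_F = LS_G = 28; LS_F = 28−8 = 20
LF_E = LS_G = 28; LS_E = 28−8 = 20
LF_D = LS_G = 28; LS_D = 28−13 = 15
LF_C = min(LS_E=20, LS_F=20) = 20; LS_C = 20−3 = 17
LF_B = LS_G = 28; LS_B = 28−4 = 24
LF_A = min(LS_B=24, LS_C=17, LS_D=15, LS_E=20, LS_F=20) = 15; LS_A = 15−15 = 0
Slack_C = LS_C − ES_C = 17 − 15 = 2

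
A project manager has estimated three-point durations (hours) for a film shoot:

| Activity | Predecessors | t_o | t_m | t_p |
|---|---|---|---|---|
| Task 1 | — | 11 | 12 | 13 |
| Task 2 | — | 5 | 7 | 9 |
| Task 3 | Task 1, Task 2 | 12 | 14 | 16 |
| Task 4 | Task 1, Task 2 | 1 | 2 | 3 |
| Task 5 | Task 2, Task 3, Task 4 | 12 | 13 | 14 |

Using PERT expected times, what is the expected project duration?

39 hours

te_Task 1 = (11 + 4·12 + 13)/6 = 72/6 = 12
te_Task 2 = (5 + 4·7 + 9)/6 = 42/6 = 7
te_Task 3 = (12 + 4·14 + 16)/6 = 84/6 = 14
te_Task 4 = (1 + 4·2 + 3)/6 = 12/6 = 2
te_Task 5 = (12 + 4·13 + 14)/6 = 78/6 = 13

Forward pass:
ES_Task 1 = 0; EF_Task 1 = 12
ES_Task 2 = 0; EF_Task 2 = 7
ES_Task 3 = max(EF_Task 1=12, EF_Task 2=7) = 12; EF_Task 3 = 12+14 = 26
ES_Task 4 = max(EF_Task 1=12, EF_Task 2=7) = 12; EF_Task 4 = 12+2 = 14
ES_Task 5 = max(EF_Task 2=7, EF_Task 3=26, EF_Task 4=14) = 26; EF_Task 5 = 26+13 = 39
Expected project duration μ = 39 hours. Critical path: Task 1 → Task 3 → Task 5.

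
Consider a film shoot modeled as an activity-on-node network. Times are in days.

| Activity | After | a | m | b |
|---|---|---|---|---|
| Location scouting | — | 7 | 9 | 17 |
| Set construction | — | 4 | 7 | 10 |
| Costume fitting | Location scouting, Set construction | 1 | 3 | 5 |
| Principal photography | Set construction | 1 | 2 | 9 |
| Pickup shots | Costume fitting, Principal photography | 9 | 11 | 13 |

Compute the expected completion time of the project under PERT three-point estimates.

24 days

te_Location scouting = (7 + 4·9 + 17)/6 = 60/6 = 10
te_Set construction = (4 + 4·7 + 10)/6 = 42/6 = 7
te_Costume fitting = (1 + 4·3 + 5)/6 = 18/6 = 3
te_Principal photography = (1 + 4·2 + 9)/6 = 18/6 = 3
te_Pickup shots = (9 + 4·11 + 13)/6 = 66/6 = 11

Forward pass:
ES_Location scouting = 0; EF_Location scouting = 10
ES_Set construction = 0; EF_Set construction = 7
ES_Costume fitting = max(EF_Location scouting=10, EF_Set construction=7) = 10; EF_Costume fitting = 10+3 = 13
ES_Principal photography = 7; EF_Principal photography = 7+3 = 10
ES_Pickup shots = max(EF_Costume fitting=13, EF_Principal photography=10) = 13; EF_Pickup shots = 13+11 = 24
Expected project duration μ = 24 days. Critical path: Location scouting → Costume fitting → Pickup shots.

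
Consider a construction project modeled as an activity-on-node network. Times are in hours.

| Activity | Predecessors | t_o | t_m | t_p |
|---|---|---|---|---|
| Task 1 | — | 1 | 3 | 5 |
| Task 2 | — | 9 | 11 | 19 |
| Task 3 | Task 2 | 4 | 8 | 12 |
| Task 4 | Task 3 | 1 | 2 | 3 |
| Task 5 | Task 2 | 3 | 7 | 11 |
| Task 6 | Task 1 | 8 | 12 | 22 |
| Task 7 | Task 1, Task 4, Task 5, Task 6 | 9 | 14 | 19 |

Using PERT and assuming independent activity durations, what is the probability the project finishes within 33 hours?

0.136

te_Task 1 = (1 + 4·3 + 5)/6 = 18/6 = 3; σ²_Task 1 = ((5−1)/6)² = 0.444
te_Task 2 = (9 + 4·11 + 19)/6 = 72/6 = 12; σ²_Task 2 = ((19−9)/6)² = 2.778
te_Task 3 = (4 + 4·8 + 12)/6 = 48/6 = 8; σ²_Task 3 = ((12−4)/6)² = 1.778
te_Task 4 = (1 + 4·2 + 3)/6 = 12/6 = 2; σ²_Task 4 = ((3−1)/6)² = 0.111
te_Task 5 = (3 + 4·7 + 11)/6 = 42/6 = 7; σ²_Task 5 = ((11−3)/6)² = 1.778
te_Task 6 = (8 + 4·12 + 22)/6 = 78/6 = 13; σ²_Task 6 = ((22−8)/6)² = 5.444
te_Task 7 = (9 + 4·14 + 19)/6 = 84/6 = 14; σ²_Task 7 = ((19−9)/6)² = 2.778

Forward pass:
ES_Task 1 = 0; EF_Task 1 = 3
ES_Task 2 = 0; EF_Task 2 = 12
ES_Task 3 = 12; EF_Task 3 = 12+8 = 20
ES_Task 4 = 20; EF_Task 4 = 20+2 = 22
ES_Task 5 = 12; EF_Task 5 = 12+7 = 19
ES_Task 6 = 3; EF_Task 6 = 3+13 = 16
ES_Task 7 = max(EF_Task 1=3, EF_Task 4=22, EF_Task 5=19, EF_Task 6=16) = 22; EF_Task 7 = 22+14 = 36
Expected project duration μ = 36 hours. Critical path: Task 2 → Task 3 → Task 4 → Task 7.

Variance along critical path = 2.778 + 1.778 + 0.111 + 2.778 = 7.444; σ = √7.444 = 2.728 hours.
Z = (33 − 36) / 2.728 = -1.100
P(T ≤ 33) = Φ(-1.100) ≈ 0.136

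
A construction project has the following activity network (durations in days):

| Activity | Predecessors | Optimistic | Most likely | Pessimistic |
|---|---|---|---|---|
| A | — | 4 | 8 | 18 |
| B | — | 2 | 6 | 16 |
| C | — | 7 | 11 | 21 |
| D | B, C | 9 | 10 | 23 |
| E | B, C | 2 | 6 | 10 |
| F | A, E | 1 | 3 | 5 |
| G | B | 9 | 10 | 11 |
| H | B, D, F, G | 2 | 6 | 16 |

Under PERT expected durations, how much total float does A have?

te_A = (4 + 4·8 + 18)/6 = 54/6 = 9
te_B = (2 + 4·6 + 16)/6 = 42/6 = 7
te_C = (7 + 4·11 + 21)/6 = 72/6 = 12
te_D = (9 + 4·10 + 23)/6 = 72/6 = 12
te_E = (2 + 4·6 + 10)/6 = 36/6 = 6
te_F = (1 + 4·3 + 5)/6 = 18/6 = 3
te_G = (9 + 4·10 + 11)/6 = 60/6 = 10
te_H = (2 + 4·6 + 16)/6 = 42/6 = 7

Forward pass:
ES_A = 0; EF_A = 9
ES_B = 0; EF_B = 7
ES_C = 0; EF_C = 12
ES_D = max(EF_B=7, EF_C=12) = 12; EF_D = 12+12 = 24
ES_E = max(EF_B=7, EF_C=12) = 12; EF_E = 12+6 = 18
ES_F = max(EF_A=9, EF_E=18) = 18; EF_F = 18+3 = 21
ES_G = 7; EF_G = 7+10 = 17
ES_H = max(EF_B=7, EF_D=24, EF_F=21, EF_G=17) = 24; EF_H = 24+7 = 31
Expected project duration μ = 31 days. Critical path: C → D → H.

Backward pass:
LF_H = 31; LS_H = 31−7 = 24
LF_G = LS_H = 24; LS_G = 24−10 = 14
LF_F = LS_H = 24; LS_F = 24−3 = 21
LF_E = LS_F = 21; LS_E = 21−6 = 15
LF_D = LS_H = 24; LS_D = 24−12 = 12
LF_C = min(LS_D=12, LS_E=15) = 12; LS_C = 12−12 = 0
LF_B = min(LS_D=12, LS_E=15, LS_G=14, LS_H=24) = 12; LS_B = 12−7 = 5
LF_A = LS_F = 21; LS_A = 21−9 = 12
Slack_A = LS_A − ES_A = 12 − 0 = 12

12 days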